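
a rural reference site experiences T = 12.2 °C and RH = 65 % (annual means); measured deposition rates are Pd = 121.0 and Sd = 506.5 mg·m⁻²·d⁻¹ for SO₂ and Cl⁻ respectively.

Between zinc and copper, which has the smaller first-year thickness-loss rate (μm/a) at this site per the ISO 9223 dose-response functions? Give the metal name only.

copper

zinc: T>10 °C ⇒ hinge -0.071·(12.2−10) = -0.1562
  Pd branch = 0.0129·Pd^0.44·e^(0.046·RH+f) = 1.81 μm/a
  Cl⁻ term: 0.0175·506.5^0.57·exp(0.008·65+0.085·12.2) = 2.89
  r_corr = 1.81 + 2.89 = 4.7 μm/a
copper: T>10 °C ⇒ hinge -0.080·(12.2−10) = -0.1760
  Pd branch = 0.0053·Pd^0.26·e^(0.059·RH+f) = 0.716 μm/a
  Cl⁻ term: 0.01025·506.5^0.27·exp(0.036·65+0.049·12.2) = 1.04
  r_corr = 0.716 + 1.04 = 1.755 μm/a
Ordering by μm/a: zinc (4.7) > copper (1.76)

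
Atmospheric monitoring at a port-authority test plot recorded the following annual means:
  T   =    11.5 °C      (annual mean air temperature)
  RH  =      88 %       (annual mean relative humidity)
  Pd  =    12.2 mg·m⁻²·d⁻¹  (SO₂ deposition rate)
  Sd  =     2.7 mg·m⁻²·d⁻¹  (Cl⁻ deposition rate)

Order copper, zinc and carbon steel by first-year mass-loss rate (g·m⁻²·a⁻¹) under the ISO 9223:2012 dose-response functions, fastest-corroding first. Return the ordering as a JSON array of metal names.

["carbon steel", "copper", "zinc"]

copper: f(T) = -0.080·(T−10) [T>10 °C] = -0.1200
  Pd branch = 0.0053·Pd^0.26·e^(0.059·RH+f) = 1.62 μm/a
  Cl⁻ term: 0.01025·2.7^0.27·exp(0.036·88+0.049·11.5) = 0.5595
  r_corr = 1.62 + 0.5595 = 2.179 μm/a
  mass loss = 2.179 μm/a × 8.96 g/cm³ = 19.53 g·m⁻²·a⁻¹
zinc: temperature factor f = -0.071·(1.5) = -0.1065
  SO₂ term: 0.0129·12.2^0.44·exp(0.046·88-0.1065) = 1.997
  Cl⁻ term: 0.0175·2.7^0.57·exp(0.008·88+0.085·11.5) = 0.1656
  r_corr = 1.997 + 0.1656 = 2.163 μm/a
  mass loss = 2.163 μm/a × 7.14 g/cm³ = 15.44 g·m⁻²·a⁻¹
carbon steel: temperature factor f = -0.054·(1.5) = -0.0810
  SO₂ term: 1.77·12.2^0.52·exp(0.02·88-0.0810) = 34.84
  Sd branch = 0.102·Sd^0.62·e^(0.033·RH+0.04·T) = 5.458 μm/a
  sum: 34.84 + 5.458 → r_corr = 40.3 μm/a
  mass loss = 40.3 μm/a × 7.85 g/cm³ = 316.3 g·m⁻²·a⁻¹
Ordering by g·m⁻²·a⁻¹: carbon steel (316) > copper (19.5) > zinc (15.4)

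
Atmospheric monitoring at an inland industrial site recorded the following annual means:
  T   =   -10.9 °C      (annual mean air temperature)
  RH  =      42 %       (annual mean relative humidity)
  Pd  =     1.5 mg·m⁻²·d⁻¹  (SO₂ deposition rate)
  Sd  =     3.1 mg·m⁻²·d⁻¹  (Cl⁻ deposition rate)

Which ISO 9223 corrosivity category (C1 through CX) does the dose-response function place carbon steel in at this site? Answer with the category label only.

C1

carbon steel: T≤10 °C ⇒ hinge +0.150·(-10.9−10) = -3.1350
  sulphur-dioxide contribution → 0.2202 μm/a
  chloride contribution → 0.5319 μm/a
  total first-year rate 0.7521 μm/a
Category bounds: 0…1.3 μm/a bracket r_corr ⇒ C1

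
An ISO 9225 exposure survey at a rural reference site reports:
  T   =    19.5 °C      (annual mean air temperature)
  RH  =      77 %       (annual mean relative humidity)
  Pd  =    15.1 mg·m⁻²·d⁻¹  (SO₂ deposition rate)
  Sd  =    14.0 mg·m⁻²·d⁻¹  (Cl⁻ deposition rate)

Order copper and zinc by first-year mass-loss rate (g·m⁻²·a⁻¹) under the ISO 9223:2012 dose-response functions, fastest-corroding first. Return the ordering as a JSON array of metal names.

copper: f(T) = -0.080·(T−10) [T>10 °C] = -0.7600
  Pd branch = 0.0053·Pd^0.26·e^(0.059·RH+f) = 0.4718 μm/a
  Cl⁻ term: 0.01025·14.0^0.27·exp(0.036·77+0.049·19.5) = 0.869
  r_corr = 0.4718 + 0.869 = 1.341 μm/a
  mass loss = 1.341 μm/a × 8.96 g/cm³ = 12.01 g·m⁻²·a⁻¹
zinc: T>10 °C ⇒ hinge -0.071·(19.5−10) = -0.6745
  Pd branch = 0.0129·Pd^0.44·e^(0.046·RH+f) = 0.7493 μm/a
  Sd branch = 0.0175·Sd^0.57·e^(0.008·RH+0.085·T) = 0.7651 μm/a
  r_corr = 0.7493 + 0.7651 = 1.514 μm/a
  mass loss = 1.514 μm/a × 7.14 g/cm³ = 10.81 g·m⁻²·a⁻¹
Ordering by g·m⁻²·a⁻¹: copper (12) > zinc (10.8)

["copper", "zinc"]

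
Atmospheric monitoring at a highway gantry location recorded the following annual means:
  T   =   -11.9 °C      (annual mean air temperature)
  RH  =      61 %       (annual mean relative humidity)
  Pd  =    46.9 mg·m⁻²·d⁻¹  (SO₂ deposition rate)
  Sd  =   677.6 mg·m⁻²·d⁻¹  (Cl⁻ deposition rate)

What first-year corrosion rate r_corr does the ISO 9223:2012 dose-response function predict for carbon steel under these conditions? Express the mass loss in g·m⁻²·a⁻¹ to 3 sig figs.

carbon steel: temperature factor f = +0.150·(-21.9) = -3.2850
  sulphur-dioxide contribution → 1.66 μm/a
  chloride contribution → 27 μm/a
  ⇒ r_corr(carbon steel) = 28.66 μm/a
Convert to mass loss: 28.66 μm/a × 7.85 g/cm³ = 225 g·m⁻²·a⁻¹

r_corr = 225 g·m⁻²·a⁻¹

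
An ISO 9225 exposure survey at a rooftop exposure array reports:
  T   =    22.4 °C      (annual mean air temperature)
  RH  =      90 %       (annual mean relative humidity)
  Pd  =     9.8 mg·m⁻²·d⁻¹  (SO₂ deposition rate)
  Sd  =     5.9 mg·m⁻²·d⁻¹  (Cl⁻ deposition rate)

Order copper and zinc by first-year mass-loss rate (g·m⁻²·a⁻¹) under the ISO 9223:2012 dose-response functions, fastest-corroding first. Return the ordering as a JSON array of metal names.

copper: temperature factor f = -0.080·(12.4) = -0.9920
  sulphur-dioxide contribution → 0.7199 μm/a
  chloride contribution → 1.267 μm/a
  ⇒ r_corr(copper) = 1.987 μm/a
  mass loss = 1.987 μm/a × 8.96 g/cm³ = 17.8 g·m⁻²·a⁻¹
zinc: T>10 °C ⇒ hinge -0.071·(22.4−10) = -0.8804
  sulphur-dioxide contribution → 0.917 μm/a
  chloride contribution → 0.6638 μm/a
  ⇒ r_corr(zinc) = 1.581 μm/a
  mass loss = 1.581 μm/a × 7.14 g/cm³ = 11.29 g·m⁻²·a⁻¹
Ordering by g·m⁻²·a⁻¹: copper (17.8) > zinc (11.3)

["copper", "zinc"]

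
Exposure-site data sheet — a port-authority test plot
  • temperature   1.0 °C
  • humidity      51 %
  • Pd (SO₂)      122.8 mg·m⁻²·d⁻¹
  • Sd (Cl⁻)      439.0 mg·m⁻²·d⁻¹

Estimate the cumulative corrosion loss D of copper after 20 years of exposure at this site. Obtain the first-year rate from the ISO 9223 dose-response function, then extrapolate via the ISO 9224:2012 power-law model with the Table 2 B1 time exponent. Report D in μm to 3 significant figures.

copper: temperature factor f = +0.126·(-9.0) = -1.1340
  SO₂ term: 0.0053·122.8^0.26·exp(0.059·51-1.1340) = 0.1207
  Cl⁻ term: 0.01025·439.0^0.27·exp(0.036·51+0.049·1.0) = 0.349
  sum: 0.1207 + 0.349 → r_corr = 0.4697 μm/a
ISO 9224: D(t) = r_corr · t^b with b = 0.667 (copper, B1)
  D(20) = 0.4697 × 20^0.667 = 0.4697 × 7.375 = 3.464 μm

D(20) = 3.46 μm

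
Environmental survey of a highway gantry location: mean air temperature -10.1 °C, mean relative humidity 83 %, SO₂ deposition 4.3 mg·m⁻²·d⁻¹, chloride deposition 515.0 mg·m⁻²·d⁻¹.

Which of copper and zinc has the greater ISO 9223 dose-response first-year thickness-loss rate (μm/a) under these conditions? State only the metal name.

zinc

copper: temperature factor f = +0.126·(-20.1) = -2.5326
  sulphur-dioxide contribution → 0.08238 μm/a
  chloride contribution → 0.6693 μm/a
  ⇒ r_corr(copper) = 0.7517 μm/a
zinc: temperature factor f = +0.038·(-20.1) = -0.7638
  sulphur-dioxide contribution → 0.5197 μm/a
  chloride contribution → 0.5062 μm/a
  ⇒ r_corr(zinc) = 1.026 μm/a
Ordering by μm/a: zinc (1.03) > copper (0.752)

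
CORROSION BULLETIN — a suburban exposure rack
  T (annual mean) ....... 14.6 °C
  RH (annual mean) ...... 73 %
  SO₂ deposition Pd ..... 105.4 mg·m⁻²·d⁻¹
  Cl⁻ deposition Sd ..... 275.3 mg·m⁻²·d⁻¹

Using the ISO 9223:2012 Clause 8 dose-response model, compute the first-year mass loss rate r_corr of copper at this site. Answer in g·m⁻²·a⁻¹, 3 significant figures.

copper: f(T) = -0.080·(T−10) [T>10 °C] = -0.3680
  SO₂ term: 0.0053·105.4^0.26·exp(0.059·73-0.3680) = 0.9139
  Cl⁻ term: 0.01025·275.3^0.27·exp(0.036·73+0.049·14.6) = 1.323
  r_corr = 0.9139 + 1.323 = 2.237 μm/a
Convert to mass loss: 2.237 μm/a × 8.96 g/cm³ = 20.04 g·m⁻²·a⁻¹

r_corr = 20.0 g·m⁻²·a⁻¹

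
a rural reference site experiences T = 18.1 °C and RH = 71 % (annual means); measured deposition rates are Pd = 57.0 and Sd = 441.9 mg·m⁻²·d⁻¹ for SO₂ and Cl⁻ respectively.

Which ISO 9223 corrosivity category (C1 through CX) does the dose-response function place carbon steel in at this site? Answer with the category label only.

C5

carbon steel: f(T) = -0.054·(T−10) [T>10 °C] = -0.4374
  Pd branch = 1.77·Pd^0.52·e^(0.02·RH+f) = 38.7 μm/a
  Sd branch = 0.102·Sd^0.62·e^(0.033·RH+0.04·T) = 95.65 μm/a
  r_corr = 38.7 + 95.65 = 134.4 μm/a
134 μm/a falls in (80, 200] for carbon steel → category C5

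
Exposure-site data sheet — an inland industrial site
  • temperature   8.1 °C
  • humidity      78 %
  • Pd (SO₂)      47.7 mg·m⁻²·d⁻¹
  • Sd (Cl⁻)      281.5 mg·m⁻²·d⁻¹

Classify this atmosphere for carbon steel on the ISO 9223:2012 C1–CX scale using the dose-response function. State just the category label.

carbon steel: temperature factor f = +0.150·(-1.9) = -0.2850
  sulphur-dioxide contribution → 47.26 μm/a
  chloride contribution → 61.07 μm/a
  ⇒ r_corr(carbon steel) = 108.3 μm/a
ISO 9223 Table 2 (carbon steel): 80 < 108 ≤ 200 μm/a ⇒ C5

C5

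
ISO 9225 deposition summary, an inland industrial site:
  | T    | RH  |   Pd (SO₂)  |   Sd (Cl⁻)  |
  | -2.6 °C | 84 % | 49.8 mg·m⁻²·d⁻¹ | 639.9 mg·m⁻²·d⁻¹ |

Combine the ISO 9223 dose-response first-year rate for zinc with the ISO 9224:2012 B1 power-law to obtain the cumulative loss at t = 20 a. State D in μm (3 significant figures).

D(20) = 36.8 μm

zinc: temperature factor f = +0.038·(-12.6) = -0.4788
  SO₂ term: 0.0129·49.8^0.44·exp(0.046·84-0.4788) = 2.126
  Cl⁻ term: 0.0175·639.9^0.57·exp(0.008·84+0.085·-2.6) = 1.092
  r_corr = 2.126 + 1.092 = 3.218 μm/a
Power-law: D(20) = r_corr · 20^0.813
  D(20) = 3.218 × 20^0.813 = 3.218 × 11.42 = 36.76 μm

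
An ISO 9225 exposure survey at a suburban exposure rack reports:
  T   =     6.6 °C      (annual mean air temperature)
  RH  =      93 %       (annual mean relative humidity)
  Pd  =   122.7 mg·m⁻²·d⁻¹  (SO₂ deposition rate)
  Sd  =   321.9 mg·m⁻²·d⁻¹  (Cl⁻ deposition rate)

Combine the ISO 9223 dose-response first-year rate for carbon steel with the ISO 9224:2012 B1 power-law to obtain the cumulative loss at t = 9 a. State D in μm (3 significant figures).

carbon steel: T≤10 °C ⇒ hinge +0.150·(6.6−10) = -0.5100
  Pd branch = 1.77·Pd^0.52·e^(0.02·RH+f) = 83.27 μm/a
  Cl⁻ term: 0.102·321.9^0.62·exp(0.033·93+0.04·6.6) = 102.5
  r_corr = 83.27 + 102.5 = 185.8 μm/a
ISO 9224: D(t) = r_corr · t^b with b = 0.523 (carbon steel, B1)
  D(9) = 185.8 × 9^0.523 = 185.8 × 3.156 = 586.3 μm

D(9) = 586 μm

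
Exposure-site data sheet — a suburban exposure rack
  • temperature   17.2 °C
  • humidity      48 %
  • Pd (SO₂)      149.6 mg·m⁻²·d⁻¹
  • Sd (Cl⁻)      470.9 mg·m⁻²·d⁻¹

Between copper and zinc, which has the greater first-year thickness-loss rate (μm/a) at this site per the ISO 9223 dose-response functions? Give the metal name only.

zinc

copper: T>10 °C ⇒ hinge -0.080·(17.2−10) = -0.5760
  sulphur-dioxide contribution → 0.186 μm/a
  chloride contribution → 0.7062 μm/a
  total first-year rate 0.8922 μm/a
zinc: f(T) = -0.071·(T−10) [T>10 °C] = -0.5112
  sulphur-dioxide contribution → 0.6375 μm/a
  chloride contribution → 3.701 μm/a
  ⇒ r_corr(zinc) = 4.338 μm/a
Ordering by μm/a: zinc (4.34) > copper (0.892)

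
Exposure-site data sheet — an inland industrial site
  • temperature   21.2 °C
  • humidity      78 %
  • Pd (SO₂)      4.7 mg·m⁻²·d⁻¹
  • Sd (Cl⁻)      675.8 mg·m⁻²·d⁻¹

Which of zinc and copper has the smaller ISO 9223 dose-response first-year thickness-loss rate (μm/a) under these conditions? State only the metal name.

copper

zinc: temperature factor f = -0.071·(11.2) = -0.7952
  sulphur-dioxide contribution → 0.4161 μm/a
  chloride contribution → 8.121 μm/a
  ⇒ r_corr(zinc) = 8.538 μm/a
copper: T>10 °C ⇒ hinge -0.080·(21.2−10) = -0.8960
  sulphur-dioxide contribution → 0.3225 μm/a
  chloride contribution → 2.789 μm/a
  total first-year rate 3.111 μm/a
Ordering by μm/a: zinc (8.54) > copper (3.11)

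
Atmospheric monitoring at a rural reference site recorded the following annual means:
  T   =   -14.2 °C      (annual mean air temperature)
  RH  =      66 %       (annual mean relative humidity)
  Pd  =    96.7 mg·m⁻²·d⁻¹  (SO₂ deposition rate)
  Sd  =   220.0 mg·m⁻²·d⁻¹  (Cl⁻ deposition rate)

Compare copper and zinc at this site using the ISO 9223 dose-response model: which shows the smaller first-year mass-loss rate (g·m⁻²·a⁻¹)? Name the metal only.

copper: f(T) = +0.126·(T−10) [T≤10 °C] = -3.0492
  Pd branch = 0.0053·Pd^0.26·e^(0.059·RH+f) = 0.04049 μm/a
  Sd branch = 0.01025·Sd^0.27·e^(0.036·RH+0.049·T) = 0.236 μm/a
  r_corr = 0.04049 + 0.236 = 0.2765 μm/a
  mass loss = 0.2765 μm/a × 8.96 g/cm³ = 2.477 g·m⁻²·a⁻¹
zinc: temperature factor f = +0.038·(-24.2) = -0.9196
  Pd branch = 0.0129·Pd^0.44·e^(0.046·RH+f) = 0.8004 μm/a
  Sd branch = 0.0175·Sd^0.57·e^(0.008·RH+0.085·T) = 0.192 μm/a
  r_corr = 0.8004 + 0.192 = 0.9924 μm/a
  mass loss = 0.9924 μm/a × 7.14 g/cm³ = 7.086 g·m⁻²·a⁻¹
Ordering by g·m⁻²·a⁻¹: zinc (7.09) > copper (2.48)

copper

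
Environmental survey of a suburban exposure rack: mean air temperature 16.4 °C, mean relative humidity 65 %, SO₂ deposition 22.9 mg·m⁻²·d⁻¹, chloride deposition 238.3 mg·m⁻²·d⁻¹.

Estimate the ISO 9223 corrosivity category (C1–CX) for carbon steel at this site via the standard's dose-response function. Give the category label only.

carbon steel: f(T) = -0.054·(T−10) [T>10 °C] = -0.3456
  sulphur-dioxide contribution → 23.42 μm/a
  chloride contribution → 49.99 μm/a
  total first-year rate 73.41 μm/a
ISO 9223 Table 2 (carbon steel): 50 < 73.4 ≤ 80 μm/a ⇒ C4

C4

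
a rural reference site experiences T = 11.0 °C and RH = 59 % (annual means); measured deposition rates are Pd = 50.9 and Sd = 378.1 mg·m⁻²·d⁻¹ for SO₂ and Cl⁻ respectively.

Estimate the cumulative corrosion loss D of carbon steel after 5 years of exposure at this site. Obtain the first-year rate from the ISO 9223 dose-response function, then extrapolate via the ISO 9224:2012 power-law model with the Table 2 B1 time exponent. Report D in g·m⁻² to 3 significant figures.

D(5) = 1.57e+03 g·m⁻²

carbon steel: temperature factor f = -0.054·(1.0) = -0.0540
  sulphur-dioxide contribution → 42.12 μm/a
  chloride contribution → 43.99 μm/a
  total first-year rate 86.11 μm/a
Long-term exponent b (ISO 9224 Table 2, B1) = 0.523
  D(5) = 86.11 × 5^0.523 = 86.11 × 2.32 = 199.8 μm
  Mass loss = 199.8 μm × 7.85 g/cm³ = 1569 g·m⁻²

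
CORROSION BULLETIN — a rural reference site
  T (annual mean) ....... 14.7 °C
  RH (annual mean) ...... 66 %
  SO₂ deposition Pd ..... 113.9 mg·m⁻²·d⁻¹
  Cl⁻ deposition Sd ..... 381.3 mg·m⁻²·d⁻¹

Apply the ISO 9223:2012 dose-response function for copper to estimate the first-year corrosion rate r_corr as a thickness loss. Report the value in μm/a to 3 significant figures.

copper: temperature factor f = -0.080·(4.7) = -0.3760
  Pd branch = 0.0053·Pd^0.26·e^(0.059·RH+f) = 0.6121 μm/a
  Cl⁻ term: 0.01025·381.3^0.27·exp(0.036·66+0.049·14.7) = 1.128
  r_corr = 0.6121 + 1.128 = 1.74 μm/a

r_corr = 1.74 μm/a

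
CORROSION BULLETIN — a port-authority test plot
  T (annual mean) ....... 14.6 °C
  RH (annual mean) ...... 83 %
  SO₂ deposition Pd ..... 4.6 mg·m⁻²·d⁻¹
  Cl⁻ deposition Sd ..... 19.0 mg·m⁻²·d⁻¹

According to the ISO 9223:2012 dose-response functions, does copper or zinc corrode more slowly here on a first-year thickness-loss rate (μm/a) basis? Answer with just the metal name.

copper: T>10 °C ⇒ hinge -0.080·(14.6−10) = -0.3680
  Pd branch = 0.0053·Pd^0.26·e^(0.059·RH+f) = 0.7303 μm/a
  Cl⁻ term: 0.01025·19.0^0.27·exp(0.036·83+0.049·14.6) = 0.9212
  sum: 0.7303 + 0.9212 → r_corr = 1.652 μm/a
zinc: T>10 °C ⇒ hinge -0.071·(14.6−10) = -0.3266
  Pd branch = 0.0129·Pd^0.44·e^(0.046·RH+f) = 0.8289 μm/a
  Sd branch = 0.0175·Sd^0.57·e^(0.008·RH+0.085·T) = 0.6299 μm/a
  sum: 0.8289 + 0.6299 → r_corr = 1.459 μm/a
Ordering by μm/a: copper (1.65) > zinc (1.46)

zinc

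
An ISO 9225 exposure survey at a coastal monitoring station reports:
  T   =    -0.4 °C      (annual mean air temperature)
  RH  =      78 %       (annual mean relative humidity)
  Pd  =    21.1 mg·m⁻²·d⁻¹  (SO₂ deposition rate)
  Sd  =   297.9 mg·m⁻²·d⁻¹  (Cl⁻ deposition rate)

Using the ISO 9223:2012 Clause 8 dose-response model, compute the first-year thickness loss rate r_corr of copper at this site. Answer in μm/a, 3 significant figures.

r_corr = 1.09 μm/a

copper: f(T) = +0.126·(T−10) [T≤10 °C] = -1.3104
  sulphur-dioxide contribution → 0.3149 μm/a
  chloride contribution → 0.7757 μm/a
  ⇒ r_corr(copper) = 1.091 μm/a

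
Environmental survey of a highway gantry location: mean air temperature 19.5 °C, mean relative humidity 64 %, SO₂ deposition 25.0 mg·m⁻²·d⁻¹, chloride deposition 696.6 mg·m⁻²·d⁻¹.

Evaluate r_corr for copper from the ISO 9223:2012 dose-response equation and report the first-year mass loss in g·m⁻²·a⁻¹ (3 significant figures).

r_corr = 16.2 g·m⁻²·a⁻¹

copper: T>10 °C ⇒ hinge -0.080·(19.5−10) = -0.7600
  sulphur-dioxide contribution → 0.2498 μm/a
  chloride contribution → 1.563 μm/a
  ⇒ r_corr(copper) = 1.813 μm/a
Convert to mass loss: 1.813 μm/a × 8.96 g/cm³ = 16.24 g·m⁻²·a⁻¹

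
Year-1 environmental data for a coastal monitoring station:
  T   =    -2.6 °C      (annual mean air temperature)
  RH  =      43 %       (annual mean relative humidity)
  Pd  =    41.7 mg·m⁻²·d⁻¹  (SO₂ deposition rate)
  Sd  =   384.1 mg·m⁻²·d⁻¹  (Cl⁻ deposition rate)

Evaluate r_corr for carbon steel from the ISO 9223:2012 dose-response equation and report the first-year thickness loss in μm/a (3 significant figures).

r_corr = 19.6 μm/a

carbon steel: temperature factor f = +0.150·(-12.6) = -1.8900
  Pd branch = 1.77·Pd^0.52·e^(0.02·RH+f) = 4.397 μm/a
  Cl⁻ term: 0.102·384.1^0.62·exp(0.033·43+0.04·-2.6) = 15.21
  r_corr = 4.397 + 15.21 = 19.6 μm/a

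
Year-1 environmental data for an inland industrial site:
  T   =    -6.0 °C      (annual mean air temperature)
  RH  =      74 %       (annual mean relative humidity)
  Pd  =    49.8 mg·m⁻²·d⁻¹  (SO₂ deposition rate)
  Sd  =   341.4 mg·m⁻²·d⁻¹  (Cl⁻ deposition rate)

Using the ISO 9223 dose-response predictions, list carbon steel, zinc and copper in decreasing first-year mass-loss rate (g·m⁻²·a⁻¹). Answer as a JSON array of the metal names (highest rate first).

["carbon steel", "zinc", "copper"]

carbon steel: T≤10 °C ⇒ hinge +0.150·(-6.0−10) = -2.4000
  SO₂ term: 1.77·49.8^0.52·exp(0.02·74-2.4000) = 5.382
  Sd branch = 0.102·Sd^0.62·e^(0.033·RH+0.04·T) = 34.32 μm/a
  r_corr = 5.382 + 34.32 = 39.7 μm/a
  mass loss = 39.7 μm/a × 7.85 g/cm³ = 311.7 g·m⁻²·a⁻¹
zinc: T≤10 °C ⇒ hinge +0.038·(-6.0−10) = -0.6080
  Pd branch = 0.0129·Pd^0.44·e^(0.046·RH+f) = 1.179 μm/a
  Cl⁻ term: 0.0175·341.4^0.57·exp(0.008·74+0.085·-6.0) = 0.528
  sum: 1.179 + 0.528 → r_corr = 1.707 μm/a
  mass loss = 1.707 μm/a × 7.14 g/cm³ = 12.19 g·m⁻²·a⁻¹
copper: temperature factor f = +0.126·(-16.0) = -2.0160
  SO₂ term: 0.0053·49.8^0.26·exp(0.059·74-2.0160) = 0.1535
  Cl⁻ term: 0.01025·341.4^0.27·exp(0.036·74+0.049·-6.0) = 0.5296
  sum: 0.1535 + 0.5296 → r_corr = 0.6832 μm/a
  mass loss = 0.6832 μm/a × 8.96 g/cm³ = 6.121 g·m⁻²·a⁻¹
Ordering by g·m⁻²·a⁻¹: carbon steel (312) > zinc (12.2) > copper (6.12)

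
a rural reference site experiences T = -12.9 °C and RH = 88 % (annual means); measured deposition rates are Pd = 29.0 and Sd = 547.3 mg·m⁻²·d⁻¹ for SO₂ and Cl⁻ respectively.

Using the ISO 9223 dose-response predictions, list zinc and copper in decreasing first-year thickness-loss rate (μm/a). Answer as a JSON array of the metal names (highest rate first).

["zinc", "copper"]

zinc: f(T) = +0.038·(T−10) [T≤10 °C] = -0.8702
  sulphur-dioxide contribution → 1.362 μm/a
  chloride contribution → 0.4299 μm/a
  ⇒ r_corr(zinc) = 1.792 μm/a
copper: f(T) = +0.126·(T−10) [T≤10 °C] = -2.8854
  sulphur-dioxide contribution → 0.1277 μm/a
  chloride contribution → 0.7102 μm/a
  total first-year rate 0.8379 μm/a
Ordering by μm/a: zinc (1.79) > copper (0.838)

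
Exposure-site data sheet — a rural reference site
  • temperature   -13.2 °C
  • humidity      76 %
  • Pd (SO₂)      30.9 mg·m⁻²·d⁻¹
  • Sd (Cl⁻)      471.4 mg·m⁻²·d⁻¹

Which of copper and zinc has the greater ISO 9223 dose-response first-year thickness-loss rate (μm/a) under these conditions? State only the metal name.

zinc

copper: temperature factor f = +0.126·(-23.2) = -2.9232
  SO₂ term: 0.0053·30.9^0.26·exp(0.059·76-2.9232) = 0.06159
  Cl⁻ term: 0.01025·471.4^0.27·exp(0.036·76+0.049·-13.2) = 0.4364
  sum: 0.06159 + 0.4364 → r_corr = 0.498 μm/a
zinc: T≤10 °C ⇒ hinge +0.038·(-13.2−10) = -0.8816
  SO₂ term: 0.0129·30.9^0.44·exp(0.046·76-0.8816) = 0.7972
  Sd branch = 0.0175·Sd^0.57·e^(0.008·RH+0.085·T) = 0.3497 μm/a
  sum: 0.7972 + 0.3497 → r_corr = 1.147 μm/a
Ordering by μm/a: zinc (1.15) > copper (0.498)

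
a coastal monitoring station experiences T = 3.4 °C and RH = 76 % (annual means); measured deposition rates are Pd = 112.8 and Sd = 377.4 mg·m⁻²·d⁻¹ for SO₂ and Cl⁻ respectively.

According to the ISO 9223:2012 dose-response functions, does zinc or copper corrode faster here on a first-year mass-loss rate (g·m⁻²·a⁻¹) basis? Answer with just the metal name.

zinc: temperature factor f = +0.038·(-6.6) = -0.2508
  SO₂ term: 0.0129·112.8^0.44·exp(0.046·76-0.2508) = 2.648
  Cl⁻ term: 0.0175·377.4^0.57·exp(0.008·76+0.085·3.4) = 1.263
  r_corr = 2.648 + 1.263 = 3.911 μm/a
  mass loss = 3.911 μm/a × 7.14 g/cm³ = 27.93 g·m⁻²·a⁻¹
copper: T≤10 °C ⇒ hinge +0.126·(3.4−10) = -0.8316
  Pd branch = 0.0053·Pd^0.26·e^(0.059·RH+f) = 0.6984 μm/a
  Sd branch = 0.01025·Sd^0.27·e^(0.036·RH+0.049·T) = 0.9269 μm/a
  r_corr = 0.6984 + 0.9269 = 1.625 μm/a
  mass loss = 1.625 μm/a × 8.96 g/cm³ = 14.56 g·m⁻²·a⁻¹
Ordering by g·m⁻²·a⁻¹: zinc (27.9) > copper (14.6)

zinc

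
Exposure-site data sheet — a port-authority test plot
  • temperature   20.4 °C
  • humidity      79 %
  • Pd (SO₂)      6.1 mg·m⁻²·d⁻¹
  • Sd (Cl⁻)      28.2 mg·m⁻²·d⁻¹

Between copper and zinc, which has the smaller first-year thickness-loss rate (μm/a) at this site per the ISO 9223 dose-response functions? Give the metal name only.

copper

copper: temperature factor f = -0.080·(10.4) = -0.8320
  sulphur-dioxide contribution → 0.3903 μm/a
  chloride contribution → 1.179 μm/a
  total first-year rate 1.569 μm/a
zinc: f(T) = -0.071·(T−10) [T>10 °C] = -0.7384
  sulphur-dioxide contribution → 0.5172 μm/a
  chloride contribution → 1.251 μm/a
  total first-year rate 1.768 μm/a
Ordering by μm/a: zinc (1.77) > copper (1.57)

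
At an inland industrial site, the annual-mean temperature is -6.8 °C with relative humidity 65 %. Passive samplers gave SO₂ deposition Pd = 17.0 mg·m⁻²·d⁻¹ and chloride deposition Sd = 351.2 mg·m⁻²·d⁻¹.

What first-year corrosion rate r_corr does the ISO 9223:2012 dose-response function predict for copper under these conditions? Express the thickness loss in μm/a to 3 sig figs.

r_corr = 0.433 μm/a

copper: T≤10 °C ⇒ hinge +0.126·(-6.8−10) = -2.1168
  Pd branch = 0.0053·Pd^0.26·e^(0.059·RH+f) = 0.06172 μm/a
  Cl⁻ term: 0.01025·351.2^0.27·exp(0.036·65+0.049·-6.8) = 0.3712
  sum: 0.06172 + 0.3712 → r_corr = 0.4329 μm/a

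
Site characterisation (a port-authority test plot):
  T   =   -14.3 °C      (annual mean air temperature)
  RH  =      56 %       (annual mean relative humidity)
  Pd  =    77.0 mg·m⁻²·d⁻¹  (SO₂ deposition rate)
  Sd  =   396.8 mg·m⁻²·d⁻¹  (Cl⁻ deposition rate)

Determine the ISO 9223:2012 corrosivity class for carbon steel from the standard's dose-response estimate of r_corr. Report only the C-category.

C2

carbon steel: temperature factor f = +0.150·(-24.3) = -3.6450
  Pd branch = 1.77·Pd^0.52·e^(0.02·RH+f) = 1.356 μm/a
  Sd branch = 0.102·Sd^0.62·e^(0.033·RH+0.04·T) = 14.92 μm/a
  sum: 1.356 + 14.92 → r_corr = 16.28 μm/a
16.3 μm/a falls in (1.3, 25] for carbon steel → category C2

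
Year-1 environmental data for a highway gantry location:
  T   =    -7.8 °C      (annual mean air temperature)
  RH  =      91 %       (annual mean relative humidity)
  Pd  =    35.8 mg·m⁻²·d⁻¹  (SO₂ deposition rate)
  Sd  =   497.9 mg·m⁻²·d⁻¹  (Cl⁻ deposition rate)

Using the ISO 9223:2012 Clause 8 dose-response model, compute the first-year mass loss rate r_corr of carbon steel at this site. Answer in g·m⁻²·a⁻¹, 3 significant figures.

r_corr = 593 g·m⁻²·a⁻¹

carbon steel: T≤10 °C ⇒ hinge +0.150·(-7.8−10) = -2.6700
  sulphur-dioxide contribution → 4.862 μm/a
  chloride contribution → 70.72 μm/a
  total first-year rate 75.58 μm/a
Convert to mass loss: 75.58 μm/a × 7.85 g/cm³ = 593.3 g·m⁻²·a⁻¹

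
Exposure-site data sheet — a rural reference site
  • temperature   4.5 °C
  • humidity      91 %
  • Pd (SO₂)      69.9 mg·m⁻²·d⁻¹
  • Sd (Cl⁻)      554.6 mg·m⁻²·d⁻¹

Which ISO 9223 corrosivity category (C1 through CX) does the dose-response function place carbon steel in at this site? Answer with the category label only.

C5

carbon steel: T≤10 °C ⇒ hinge +0.150·(4.5−10) = -0.8250
  SO₂ term: 1.77·69.9^0.52·exp(0.02·91-0.8250) = 43.57
  Sd branch = 0.102·Sd^0.62·e^(0.033·RH+0.04·T) = 123.7 μm/a
  sum: 43.57 + 123.7 → r_corr = 167.2 μm/a
167 μm/a falls in (80, 200] for carbon steel → category C5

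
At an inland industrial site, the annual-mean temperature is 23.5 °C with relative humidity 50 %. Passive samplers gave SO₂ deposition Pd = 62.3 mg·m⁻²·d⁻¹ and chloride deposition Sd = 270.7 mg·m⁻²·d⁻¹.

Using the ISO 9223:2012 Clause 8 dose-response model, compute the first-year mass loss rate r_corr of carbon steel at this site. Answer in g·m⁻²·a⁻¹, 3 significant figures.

carbon steel: T>10 °C ⇒ hinge -0.054·(23.5−10) = -0.7290
  sulphur-dioxide contribution → 19.9 μm/a
  chloride contribution → 43.81 μm/a
  ⇒ r_corr(carbon steel) = 63.71 μm/a
Convert to mass loss: 63.71 μm/a × 7.85 g/cm³ = 500.1 g·m⁻²·a⁻¹

r_corr = 500 g·m⁻²·a⁻¹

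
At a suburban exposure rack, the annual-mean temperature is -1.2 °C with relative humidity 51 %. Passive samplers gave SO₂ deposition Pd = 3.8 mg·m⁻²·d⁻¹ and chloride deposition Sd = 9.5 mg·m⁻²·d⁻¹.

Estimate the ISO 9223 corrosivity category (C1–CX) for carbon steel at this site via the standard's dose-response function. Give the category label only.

C2

carbon steel: temperature factor f = +0.150·(-11.2) = -1.6800
  Pd branch = 1.77·Pd^0.52·e^(0.02·RH+f) = 1.832 μm/a
  Cl⁻ term: 0.102·9.5^0.62·exp(0.033·51+0.04·-1.2) = 2.113
  r_corr = 1.832 + 2.113 = 3.944 μm/a
ISO 9223 Table 2 (carbon steel): 1.3 < 3.94 ≤ 25 μm/a ⇒ C2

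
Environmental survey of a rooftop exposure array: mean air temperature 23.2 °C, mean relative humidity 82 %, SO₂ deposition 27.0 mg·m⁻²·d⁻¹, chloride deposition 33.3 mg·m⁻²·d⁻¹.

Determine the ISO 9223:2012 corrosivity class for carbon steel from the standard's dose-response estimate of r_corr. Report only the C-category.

carbon steel: f(T) = -0.054·(T−10) [T>10 °C] = -0.7128
  sulphur-dioxide contribution → 24.83 μm/a
  chloride contribution → 33.94 μm/a
  ⇒ r_corr(carbon steel) = 58.77 μm/a
ISO 9223 Table 2 (carbon steel): 50 < 58.8 ≤ 80 μm/a ⇒ C4

C4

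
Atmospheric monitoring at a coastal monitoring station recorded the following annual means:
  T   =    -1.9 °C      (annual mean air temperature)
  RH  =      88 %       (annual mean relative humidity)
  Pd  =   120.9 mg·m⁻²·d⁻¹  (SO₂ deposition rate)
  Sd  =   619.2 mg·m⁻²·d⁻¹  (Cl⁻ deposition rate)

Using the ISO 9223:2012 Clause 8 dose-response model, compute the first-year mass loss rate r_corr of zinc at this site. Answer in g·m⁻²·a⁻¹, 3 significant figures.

zinc: T≤10 °C ⇒ hinge +0.038·(-1.9−10) = -0.4522
  sulphur-dioxide contribution → 3.877 μm/a
  chloride contribution → 1.175 μm/a
  total first-year rate 5.052 μm/a
Convert to mass loss: 5.052 μm/a × 7.14 g/cm³ = 36.07 g·m⁻²·a⁻¹

r_corr = 36.1 g·m⁻²·a⁻¹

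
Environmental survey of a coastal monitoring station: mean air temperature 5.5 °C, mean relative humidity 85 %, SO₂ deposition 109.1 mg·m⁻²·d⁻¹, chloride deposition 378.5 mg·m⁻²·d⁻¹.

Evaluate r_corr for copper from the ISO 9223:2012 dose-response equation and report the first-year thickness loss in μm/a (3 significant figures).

r_corr = 2.96 μm/a

copper: T≤10 °C ⇒ hinge +0.126·(5.5−10) = -0.5670
  SO₂ term: 0.0053·109.1^0.26·exp(0.059·85-0.5670) = 1.534
  Sd branch = 0.01025·Sd^0.27·e^(0.036·RH+0.049·T) = 1.422 μm/a
  sum: 1.534 + 1.422 → r_corr = 2.956 μm/a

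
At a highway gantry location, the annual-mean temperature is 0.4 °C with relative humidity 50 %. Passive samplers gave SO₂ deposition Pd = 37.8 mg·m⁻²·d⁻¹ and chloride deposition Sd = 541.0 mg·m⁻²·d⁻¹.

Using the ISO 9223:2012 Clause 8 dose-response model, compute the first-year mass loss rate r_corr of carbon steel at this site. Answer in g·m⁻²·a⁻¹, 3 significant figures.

r_corr = 269 g·m⁻²·a⁻¹

carbon steel: temperature factor f = +0.150·(-9.6) = -1.4400
  Pd branch = 1.77·Pd^0.52·e^(0.02·RH+f) = 7.537 μm/a
  Sd branch = 0.102·Sd^0.62·e^(0.033·RH+0.04·T) = 26.71 μm/a
  sum: 7.537 + 26.71 → r_corr = 34.25 μm/a
Convert to mass loss: 34.25 μm/a × 7.85 g/cm³ = 268.9 g·m⁻²·a⁻¹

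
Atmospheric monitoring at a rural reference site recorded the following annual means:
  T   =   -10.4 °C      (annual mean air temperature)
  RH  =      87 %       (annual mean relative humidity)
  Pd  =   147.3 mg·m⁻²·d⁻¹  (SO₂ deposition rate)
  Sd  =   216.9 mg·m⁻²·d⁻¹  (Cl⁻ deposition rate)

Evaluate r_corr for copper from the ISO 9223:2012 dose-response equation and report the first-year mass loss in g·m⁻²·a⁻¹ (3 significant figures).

copper: temperature factor f = +0.126·(-20.4) = -2.5704
  sulphur-dioxide contribution → 0.2517 μm/a
  chloride contribution → 0.6031 μm/a
  total first-year rate 0.8549 μm/a
Convert to mass loss: 0.8549 μm/a × 8.96 g/cm³ = 7.659 g·m⁻²·a⁻¹

r_corr = 7.66 g·m⁻²·a⁻¹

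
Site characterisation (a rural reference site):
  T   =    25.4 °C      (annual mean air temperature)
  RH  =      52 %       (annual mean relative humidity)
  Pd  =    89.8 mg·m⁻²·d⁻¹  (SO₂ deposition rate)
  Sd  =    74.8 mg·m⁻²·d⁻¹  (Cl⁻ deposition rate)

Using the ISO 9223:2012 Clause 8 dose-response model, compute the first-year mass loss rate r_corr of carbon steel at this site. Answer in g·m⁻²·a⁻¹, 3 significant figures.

carbon steel: f(T) = -0.054·(T−10) [T>10 °C] = -0.8316
  Pd branch = 1.77·Pd^0.52·e^(0.02·RH+f) = 22.6 μm/a
  Cl⁻ term: 0.102·74.8^0.62·exp(0.033·52+0.04·25.4) = 22.75
  r_corr = 22.6 + 22.75 = 45.35 μm/a
Convert to mass loss: 45.35 μm/a × 7.85 g/cm³ = 356 g·m⁻²·a⁻¹

r_corr = 356 g·m⁻²·a⁻¹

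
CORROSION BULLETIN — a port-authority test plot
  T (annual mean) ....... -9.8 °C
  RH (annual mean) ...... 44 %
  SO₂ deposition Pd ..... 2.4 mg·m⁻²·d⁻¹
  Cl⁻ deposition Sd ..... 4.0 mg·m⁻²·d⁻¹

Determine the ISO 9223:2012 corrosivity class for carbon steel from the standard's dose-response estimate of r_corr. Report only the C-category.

C1

carbon steel: f(T) = +0.150·(T−10) [T≤10 °C] = -2.9700
  SO₂ term: 1.77·2.4^0.52·exp(0.02·44-2.9700) = 0.3451
  Sd branch = 0.102·Sd^0.62·e^(0.033·RH+0.04·T) = 0.6954 μm/a
  sum: 0.3451 + 0.6954 → r_corr = 1.041 μm/a
ISO 9223 Table 2 (carbon steel): 0 < 1.04 ≤ 1.3 μm/a ⇒ C1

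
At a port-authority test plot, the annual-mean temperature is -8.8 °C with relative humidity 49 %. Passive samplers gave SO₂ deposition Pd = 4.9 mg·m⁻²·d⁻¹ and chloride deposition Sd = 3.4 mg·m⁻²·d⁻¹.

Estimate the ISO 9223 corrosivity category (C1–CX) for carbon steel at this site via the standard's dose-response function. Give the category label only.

C2

carbon steel: f(T) = +0.150·(T−10) [T≤10 °C] = -2.8200
  Pd branch = 1.77·Pd^0.52·e^(0.02·RH+f) = 0.6424 μm/a
  Sd branch = 0.102·Sd^0.62·e^(0.033·RH+0.04·T) = 0.7718 μm/a
  r_corr = 0.6424 + 0.7718 = 1.414 μm/a
Category bounds: 1.3…25 μm/a bracket r_corr ⇒ C2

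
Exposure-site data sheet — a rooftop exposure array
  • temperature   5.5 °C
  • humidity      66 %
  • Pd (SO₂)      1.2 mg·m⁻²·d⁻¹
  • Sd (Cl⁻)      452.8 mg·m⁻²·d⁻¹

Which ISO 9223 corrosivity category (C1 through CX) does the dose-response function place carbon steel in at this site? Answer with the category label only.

carbon steel: T≤10 °C ⇒ hinge +0.150·(5.5−10) = -0.6750
  SO₂ term: 1.77·1.2^0.52·exp(0.02·66-0.6750) = 3.709
  Sd branch = 0.102·Sd^0.62·e^(0.033·RH+0.04·T) = 49.74 μm/a
  sum: 3.709 + 49.74 → r_corr = 53.45 μm/a
ISO 9223 Table 2 (carbon steel): 50 < 53.4 ≤ 80 μm/a ⇒ C4

C4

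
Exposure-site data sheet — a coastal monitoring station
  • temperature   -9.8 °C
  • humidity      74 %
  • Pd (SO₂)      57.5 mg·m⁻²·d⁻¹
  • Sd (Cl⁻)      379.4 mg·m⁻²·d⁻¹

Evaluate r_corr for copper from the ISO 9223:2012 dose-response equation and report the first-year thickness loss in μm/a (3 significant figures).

copper: temperature factor f = +0.126·(-19.8) = -2.4948
  sulphur-dioxide contribution → 0.09873 μm/a
  chloride contribution → 0.4524 μm/a
  ⇒ r_corr(copper) = 0.5511 μm/a

r_corr = 0.551 μm/a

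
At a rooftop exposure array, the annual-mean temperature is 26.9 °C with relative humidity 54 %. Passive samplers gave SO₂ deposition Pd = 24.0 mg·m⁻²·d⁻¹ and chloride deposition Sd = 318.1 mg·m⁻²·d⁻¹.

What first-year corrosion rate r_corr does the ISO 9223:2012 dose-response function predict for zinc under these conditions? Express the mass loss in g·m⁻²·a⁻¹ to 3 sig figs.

zinc: T>10 °C ⇒ hinge -0.071·(26.9−10) = -1.1999
  SO₂ term: 0.0129·24.0^0.44·exp(0.046·54-1.1999) = 0.1886
  Cl⁻ term: 0.0175·318.1^0.57·exp(0.008·54+0.085·26.9) = 7.082
  r_corr = 0.1886 + 7.082 = 7.27 μm/a
Convert to mass loss: 7.27 μm/a × 7.14 g/cm³ = 51.91 g·m⁻²·a⁻¹

r_corr = 51.9 g·m⁻²·a⁻¹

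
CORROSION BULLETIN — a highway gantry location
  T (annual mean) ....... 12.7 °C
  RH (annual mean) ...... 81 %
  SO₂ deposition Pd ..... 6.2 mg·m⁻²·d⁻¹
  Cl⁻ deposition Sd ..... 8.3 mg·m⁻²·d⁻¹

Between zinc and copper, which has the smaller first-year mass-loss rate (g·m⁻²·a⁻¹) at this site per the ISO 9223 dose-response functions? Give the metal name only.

zinc

zinc: f(T) = -0.071·(T−10) [T>10 °C] = -0.1917
  sulphur-dioxide contribution → 0.9867 μm/a
  chloride contribution → 0.329 μm/a
  total first-year rate 1.316 μm/a
  mass loss = 1.316 μm/a × 7.14 g/cm³ = 9.394 g·m⁻²·a⁻¹
copper: T>10 °C ⇒ hinge -0.080·(12.7−10) = -0.2160
  sulphur-dioxide contribution → 0.8166 μm/a
  chloride contribution → 0.6245 μm/a
  ⇒ r_corr(copper) = 1.441 μm/a
  mass loss = 1.441 μm/a × 8.96 g/cm³ = 12.91 g·m⁻²·a⁻¹
Ordering by g·m⁻²·a⁻¹: copper (12.9) > zinc (9.39)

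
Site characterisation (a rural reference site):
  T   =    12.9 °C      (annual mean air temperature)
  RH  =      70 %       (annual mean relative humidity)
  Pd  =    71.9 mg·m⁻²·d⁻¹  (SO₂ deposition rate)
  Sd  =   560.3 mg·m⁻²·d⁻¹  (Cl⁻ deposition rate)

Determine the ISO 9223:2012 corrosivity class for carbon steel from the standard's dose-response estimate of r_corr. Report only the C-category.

C5

carbon steel: T>10 °C ⇒ hinge -0.054·(12.9−10) = -0.1566
  Pd branch = 1.77·Pd^0.52·e^(0.02·RH+f) = 56.69 μm/a
  Cl⁻ term: 0.102·560.3^0.62·exp(0.033·70+0.04·12.9) = 87.08
  r_corr = 56.69 + 87.08 = 143.8 μm/a
Category bounds: 80…200 μm/a bracket r_corr ⇒ C5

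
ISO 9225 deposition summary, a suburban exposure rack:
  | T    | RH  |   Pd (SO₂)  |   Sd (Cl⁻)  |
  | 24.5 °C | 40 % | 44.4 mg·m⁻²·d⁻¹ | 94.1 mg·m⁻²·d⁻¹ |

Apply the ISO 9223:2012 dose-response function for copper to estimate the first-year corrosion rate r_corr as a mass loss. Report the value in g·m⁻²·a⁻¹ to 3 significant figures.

r_corr = 4.81 g·m⁻²·a⁻¹

copper: temperature factor f = -0.080·(14.5) = -1.1600
  SO₂ term: 0.0053·44.4^0.26·exp(0.059·40-1.1600) = 0.04718
  Cl⁻ term: 0.01025·94.1^0.27·exp(0.036·40+0.049·24.5) = 0.4902
  sum: 0.04718 + 0.4902 → r_corr = 0.5374 μm/a
Convert to mass loss: 0.5374 μm/a × 8.96 g/cm³ = 4.815 g·m⁻²·a⁻¹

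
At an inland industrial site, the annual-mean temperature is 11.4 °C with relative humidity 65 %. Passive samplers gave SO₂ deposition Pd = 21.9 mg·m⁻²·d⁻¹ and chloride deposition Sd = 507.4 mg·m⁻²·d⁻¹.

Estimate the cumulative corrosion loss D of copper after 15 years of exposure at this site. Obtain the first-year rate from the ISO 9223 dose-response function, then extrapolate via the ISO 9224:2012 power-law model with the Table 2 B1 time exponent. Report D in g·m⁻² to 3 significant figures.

D(15) = 81.2 g·m⁻²

copper: f(T) = -0.080·(T−10) [T>10 °C] = -0.1120
  sulphur-dioxide contribution → 0.4894 μm/a
  chloride contribution → 1 μm/a
  ⇒ r_corr(copper) = 1.489 μm/a
Power-law: D(15) = r_corr · 15^0.667
  D(15) = 1.489 × 15^0.667 = 1.489 × 6.088 = 9.067 μm
  Mass loss = 9.067 μm × 8.96 g/cm³ = 81.24 g·m⁻²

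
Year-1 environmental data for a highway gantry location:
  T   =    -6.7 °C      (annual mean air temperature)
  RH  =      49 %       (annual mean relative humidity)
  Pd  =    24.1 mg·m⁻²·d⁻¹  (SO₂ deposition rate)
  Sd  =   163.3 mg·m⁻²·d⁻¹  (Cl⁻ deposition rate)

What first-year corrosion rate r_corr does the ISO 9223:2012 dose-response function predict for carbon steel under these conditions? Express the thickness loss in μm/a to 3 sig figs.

r_corr = 11.3 μm/a

carbon steel: temperature factor f = +0.150·(-16.7) = -2.5050
  Pd branch = 1.77·Pd^0.52·e^(0.02·RH+f) = 2.015 μm/a
  Cl⁻ term: 0.102·163.3^0.62·exp(0.033·49+0.04·-6.7) = 9.258
  r_corr = 2.015 + 9.258 = 11.27 μm/a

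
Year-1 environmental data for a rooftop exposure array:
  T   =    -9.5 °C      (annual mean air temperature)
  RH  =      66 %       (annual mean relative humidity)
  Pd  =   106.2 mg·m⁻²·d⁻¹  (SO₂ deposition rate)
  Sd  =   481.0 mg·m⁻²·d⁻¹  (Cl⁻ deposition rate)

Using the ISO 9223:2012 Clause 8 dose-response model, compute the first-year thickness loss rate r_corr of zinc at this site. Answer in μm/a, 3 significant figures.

zinc: f(T) = +0.038·(T−10) [T≤10 °C] = -0.7410
  sulphur-dioxide contribution → 0.9972 μm/a
  chloride contribution → 0.4472 μm/a
  total first-year rate 1.444 μm/a

r_corr = 1.44 μm/a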